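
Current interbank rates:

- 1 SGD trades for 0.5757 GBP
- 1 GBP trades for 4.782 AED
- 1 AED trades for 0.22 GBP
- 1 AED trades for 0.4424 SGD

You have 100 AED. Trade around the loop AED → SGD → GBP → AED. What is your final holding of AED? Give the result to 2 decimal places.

100 AED × 0.4424 = 44.24 SGD
44.24 SGD × 0.5757 = 25.468968 GBP
25.468968 GBP × 4.782 = 121.792604976 AED

121.79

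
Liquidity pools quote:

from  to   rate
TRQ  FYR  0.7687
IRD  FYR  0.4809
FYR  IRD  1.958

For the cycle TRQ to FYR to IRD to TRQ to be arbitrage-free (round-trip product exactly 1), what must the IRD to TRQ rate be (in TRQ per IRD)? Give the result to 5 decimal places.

0.66440

Known legs of the cycle: 0.7687 × 1.958 = 1.5051146
For no arbitrage the full-cycle product must be 1, so the missing rate is 1 / 1.5051146 ≈ 0.6644012.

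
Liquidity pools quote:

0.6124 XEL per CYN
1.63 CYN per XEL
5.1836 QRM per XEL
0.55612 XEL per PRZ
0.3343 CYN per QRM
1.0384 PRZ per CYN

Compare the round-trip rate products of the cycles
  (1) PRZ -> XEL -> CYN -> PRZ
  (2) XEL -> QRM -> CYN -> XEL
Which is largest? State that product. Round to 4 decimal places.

(1) 0.55612 × 1.63 × 1.0384 = 0.94128
(2) 5.1836 × 0.3343 × 0.6124 = 1.06121
Highest is cycle (2) at 1.0612 (>1, arbitrage).

1.0612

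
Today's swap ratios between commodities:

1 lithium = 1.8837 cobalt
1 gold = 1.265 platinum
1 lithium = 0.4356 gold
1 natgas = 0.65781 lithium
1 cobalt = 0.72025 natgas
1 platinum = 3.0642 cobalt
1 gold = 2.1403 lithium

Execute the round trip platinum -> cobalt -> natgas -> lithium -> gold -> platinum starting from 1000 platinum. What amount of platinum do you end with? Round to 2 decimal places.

1000 platinum × 3.0642 = 3064.2 cobalt
3064.2 cobalt × 0.72025 = 2206.99005 natgas
2206.99005 natgas × 0.65781 = 1451.7801247905 lithium
1451.7801247905 lithium × 0.4356 = 632.3954223587418 gold
632.3954223587418 gold × 1.265 = 799.980209283808377 platinum

799.98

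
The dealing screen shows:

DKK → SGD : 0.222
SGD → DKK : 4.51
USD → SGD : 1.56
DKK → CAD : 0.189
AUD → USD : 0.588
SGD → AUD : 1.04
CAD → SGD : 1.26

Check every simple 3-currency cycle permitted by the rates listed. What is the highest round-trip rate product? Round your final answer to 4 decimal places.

CAD→SGD→DKK→CAD: 1.26 × 4.51 × 0.189 = 1.07401
AUD→USD→SGD→AUD: 0.588 × 1.56 × 1.04 = 0.95397
Maximum is CAD→SGD→DKK→CAD at 1.0740; arbitrage exists.

1.0740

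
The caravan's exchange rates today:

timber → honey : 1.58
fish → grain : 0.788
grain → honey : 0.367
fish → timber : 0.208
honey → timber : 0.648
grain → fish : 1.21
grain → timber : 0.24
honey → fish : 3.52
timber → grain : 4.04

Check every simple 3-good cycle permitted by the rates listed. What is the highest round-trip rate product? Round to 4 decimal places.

1.1568

timber→honey→fish→timber: 1.58 × 3.52 × 0.208 = 1.15681
grain→honey→fish→grain: 0.367 × 3.52 × 0.788 = 1.01797
timber→grain→fish→timber: 4.04 × 1.21 × 0.208 = 1.01679
timber→grain→honey→timber: 4.04 × 0.367 × 0.648 = 0.96078
Maximum is timber→honey→fish→timber at 1.1568; arbitrage exists.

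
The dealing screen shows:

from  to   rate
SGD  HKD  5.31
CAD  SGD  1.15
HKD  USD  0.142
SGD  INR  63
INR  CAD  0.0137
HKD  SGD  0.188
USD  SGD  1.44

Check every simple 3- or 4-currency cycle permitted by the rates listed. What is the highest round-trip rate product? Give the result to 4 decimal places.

1.0858

SGD→HKD→USD→SGD: 5.31 × 0.142 × 1.44 = 1.08579
SGD→INR→CAD→SGD: 63 × 0.0137 × 1.15 = 0.99257
Maximum is SGD→HKD→USD→SGD at 1.0858; arbitrage exists.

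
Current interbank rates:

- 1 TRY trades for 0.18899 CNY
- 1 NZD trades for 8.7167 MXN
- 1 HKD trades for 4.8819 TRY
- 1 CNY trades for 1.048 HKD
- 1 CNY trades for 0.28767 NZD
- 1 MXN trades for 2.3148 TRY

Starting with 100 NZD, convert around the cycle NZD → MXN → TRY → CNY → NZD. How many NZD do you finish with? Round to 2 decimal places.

109.70

100 NZD × 8.7167 = 871.67 MXN
871.67 MXN × 2.3148 = 2017.741716 TRY
2017.741716 TRY × 0.18899 = 381.33300690684 CNY
381.33300690684 CNY × 0.28767 = 109.6980660968906628 NZD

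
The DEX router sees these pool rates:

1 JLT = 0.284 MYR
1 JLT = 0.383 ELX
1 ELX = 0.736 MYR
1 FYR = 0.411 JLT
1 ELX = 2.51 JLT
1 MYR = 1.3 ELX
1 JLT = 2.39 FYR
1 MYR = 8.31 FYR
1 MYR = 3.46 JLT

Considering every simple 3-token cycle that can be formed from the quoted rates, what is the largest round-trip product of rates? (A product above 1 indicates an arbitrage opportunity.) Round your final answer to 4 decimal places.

JLT→ELX→MYR→JLT: 0.383 × 0.736 × 3.46 = 0.97533
JLT→MYR→FYR→JLT: 0.284 × 8.31 × 0.411 = 0.96998
JLT→MYR→ELX→JLT: 0.284 × 1.3 × 2.51 = 0.92669
Maximum is JLT→ELX→MYR→JLT at 0.9753; no arbitrage — every cycle loses value.

0.9753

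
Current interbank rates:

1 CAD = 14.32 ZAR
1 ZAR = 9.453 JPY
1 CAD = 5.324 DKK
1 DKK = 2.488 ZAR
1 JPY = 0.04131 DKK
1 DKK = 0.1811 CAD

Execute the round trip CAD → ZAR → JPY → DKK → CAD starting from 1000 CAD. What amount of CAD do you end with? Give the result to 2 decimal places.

1000 CAD × 14.32 = 14320 ZAR
14320 ZAR × 9.453 = 135366.96 JPY
135366.96 JPY × 0.04131 = 5592.0091176 DKK
5592.0091176 DKK × 0.1811 = 1012.71285119736 CAD

1012.71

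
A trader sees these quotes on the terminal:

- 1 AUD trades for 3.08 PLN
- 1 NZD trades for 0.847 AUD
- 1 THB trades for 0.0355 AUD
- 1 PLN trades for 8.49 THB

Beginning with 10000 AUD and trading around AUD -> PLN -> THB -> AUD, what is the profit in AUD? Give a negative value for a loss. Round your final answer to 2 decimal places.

10000 AUD × 3.08 = 30800 PLN
30800 PLN × 8.49 = 261492 THB
261492 THB × 0.0355 = 9282.966 AUD
Net change: 9282.966 − 10000 = -717.034 AUD

-717.03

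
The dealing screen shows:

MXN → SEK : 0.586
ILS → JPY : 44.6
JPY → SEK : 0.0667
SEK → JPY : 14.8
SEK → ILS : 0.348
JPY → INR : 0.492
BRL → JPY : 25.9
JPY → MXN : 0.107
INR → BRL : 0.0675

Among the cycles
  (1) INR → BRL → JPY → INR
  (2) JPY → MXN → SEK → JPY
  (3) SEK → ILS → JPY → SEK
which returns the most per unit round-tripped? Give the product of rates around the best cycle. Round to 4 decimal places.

1.0352

(1) 0.0675 × 25.9 × 0.492 = 0.86014
(2) 0.107 × 0.586 × 14.8 = 0.92799
(3) 0.348 × 44.6 × 0.0667 = 1.03524
Highest is cycle (3) at 1.0352 (>1, arbitrage).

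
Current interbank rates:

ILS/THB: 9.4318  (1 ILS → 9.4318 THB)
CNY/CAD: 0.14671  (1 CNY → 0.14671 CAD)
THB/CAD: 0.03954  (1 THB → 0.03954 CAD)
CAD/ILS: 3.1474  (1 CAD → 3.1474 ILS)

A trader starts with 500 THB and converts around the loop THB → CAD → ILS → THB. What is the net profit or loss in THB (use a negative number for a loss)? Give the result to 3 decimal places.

500 THB × 0.03954 = 19.77 CAD
19.77 CAD × 3.1474 = 62.224098 ILS
62.224098 ILS × 9.4318 = 586.8852475164 THB
Net change: 586.8852475164 − 500 = 86.8852475164 THB

86.885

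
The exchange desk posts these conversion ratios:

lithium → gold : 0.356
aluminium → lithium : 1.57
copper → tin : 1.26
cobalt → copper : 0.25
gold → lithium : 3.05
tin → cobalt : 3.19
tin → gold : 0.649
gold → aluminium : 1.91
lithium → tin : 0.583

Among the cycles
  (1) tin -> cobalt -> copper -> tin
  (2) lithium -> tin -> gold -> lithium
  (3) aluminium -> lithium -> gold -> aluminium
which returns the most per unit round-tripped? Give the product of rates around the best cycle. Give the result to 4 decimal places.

(1) 3.19 × 0.25 × 1.26 = 1.00485
(2) 0.583 × 0.649 × 3.05 = 1.15402
(3) 1.57 × 0.356 × 1.91 = 1.06754
Highest is cycle (2) at 1.1540 (>1, arbitrage).

1.1540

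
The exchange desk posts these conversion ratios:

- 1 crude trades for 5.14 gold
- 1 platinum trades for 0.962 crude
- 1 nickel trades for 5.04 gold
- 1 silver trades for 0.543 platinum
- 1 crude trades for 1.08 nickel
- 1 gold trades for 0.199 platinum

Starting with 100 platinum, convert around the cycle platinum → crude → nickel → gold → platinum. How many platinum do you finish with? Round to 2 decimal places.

104.20

100 platinum × 0.962 = 96.2 crude
96.2 crude × 1.08 = 103.896 nickel
103.896 nickel × 5.04 = 523.63584 gold
523.63584 gold × 0.199 = 104.20353216 platinum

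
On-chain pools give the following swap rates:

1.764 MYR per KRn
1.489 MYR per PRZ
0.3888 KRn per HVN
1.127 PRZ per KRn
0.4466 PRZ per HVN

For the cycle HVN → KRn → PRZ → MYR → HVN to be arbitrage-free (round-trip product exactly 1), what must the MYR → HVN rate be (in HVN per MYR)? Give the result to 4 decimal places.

Known legs of the cycle: 0.3888 × 1.127 × 1.489 = 0.6524464464
For no arbitrage the full-cycle product must be 1, so the missing rate is 1 / 0.6524464464 ≈ 1.532693.

1.5327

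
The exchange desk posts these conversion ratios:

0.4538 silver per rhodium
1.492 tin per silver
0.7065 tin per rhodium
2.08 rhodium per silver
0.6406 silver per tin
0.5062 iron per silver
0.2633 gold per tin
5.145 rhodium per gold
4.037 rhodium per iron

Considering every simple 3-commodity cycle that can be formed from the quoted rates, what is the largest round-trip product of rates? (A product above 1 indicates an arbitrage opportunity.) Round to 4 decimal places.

gold→rhodium→tin→gold: 5.145 × 0.7065 × 0.2633 = 0.95708
rhodium→tin→silver→rhodium: 0.7065 × 0.6406 × 2.08 = 0.94137
rhodium→silver→iron→rhodium: 0.4538 × 0.5062 × 4.037 = 0.92735
Maximum is gold→rhodium→tin→gold at 0.9571; no arbitrage — every cycle loses value.

0.9571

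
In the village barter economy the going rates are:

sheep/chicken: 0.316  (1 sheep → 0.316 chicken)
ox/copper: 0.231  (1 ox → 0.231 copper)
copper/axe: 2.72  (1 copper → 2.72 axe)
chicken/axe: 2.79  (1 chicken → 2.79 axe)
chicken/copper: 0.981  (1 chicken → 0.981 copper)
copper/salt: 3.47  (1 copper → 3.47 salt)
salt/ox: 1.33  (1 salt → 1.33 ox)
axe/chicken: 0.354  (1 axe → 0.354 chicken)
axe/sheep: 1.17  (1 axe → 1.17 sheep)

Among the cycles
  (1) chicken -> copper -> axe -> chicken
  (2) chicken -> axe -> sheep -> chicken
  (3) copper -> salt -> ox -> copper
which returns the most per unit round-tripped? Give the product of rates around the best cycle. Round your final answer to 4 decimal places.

(1) 0.981 × 2.72 × 0.354 = 0.94459
(2) 2.79 × 1.17 × 0.316 = 1.03152
(3) 3.47 × 1.33 × 0.231 = 1.06609
Highest is cycle (3) at 1.0661 (>1, arbitrage).

1.0661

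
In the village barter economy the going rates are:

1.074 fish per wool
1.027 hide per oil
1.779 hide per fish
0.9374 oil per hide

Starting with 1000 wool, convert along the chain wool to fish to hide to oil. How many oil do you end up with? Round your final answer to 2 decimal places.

1000 wool × 1.074 = 1074 fish
1074 fish × 1.779 = 1910.646 hide
1910.646 hide × 0.9374 = 1791.0395604 oil

1791.04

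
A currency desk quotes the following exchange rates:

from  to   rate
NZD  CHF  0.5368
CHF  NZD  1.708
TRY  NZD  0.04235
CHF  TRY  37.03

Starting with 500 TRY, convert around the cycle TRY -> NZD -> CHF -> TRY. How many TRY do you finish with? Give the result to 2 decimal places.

420.91

500 TRY × 0.04235 = 21.175 NZD
21.175 NZD × 0.5368 = 11.36674 CHF
11.36674 CHF × 37.03 = 420.9103822 TRY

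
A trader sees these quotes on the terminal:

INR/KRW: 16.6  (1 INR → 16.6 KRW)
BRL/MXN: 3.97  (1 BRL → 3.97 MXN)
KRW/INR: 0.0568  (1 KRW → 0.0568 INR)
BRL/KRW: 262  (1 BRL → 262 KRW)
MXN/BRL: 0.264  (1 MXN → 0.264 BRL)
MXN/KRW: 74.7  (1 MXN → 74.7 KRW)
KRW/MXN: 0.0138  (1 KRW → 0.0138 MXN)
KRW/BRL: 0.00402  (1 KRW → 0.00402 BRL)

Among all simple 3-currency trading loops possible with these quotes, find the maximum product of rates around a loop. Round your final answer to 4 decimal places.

1.1922

MXN→KRW→BRL→MXN: 74.7 × 0.00402 × 3.97 = 1.19217
MXN→BRL→KRW→MXN: 0.264 × 262 × 0.0138 = 0.95452
Maximum is MXN→KRW→BRL→MXN at 1.1922; arbitrage exists.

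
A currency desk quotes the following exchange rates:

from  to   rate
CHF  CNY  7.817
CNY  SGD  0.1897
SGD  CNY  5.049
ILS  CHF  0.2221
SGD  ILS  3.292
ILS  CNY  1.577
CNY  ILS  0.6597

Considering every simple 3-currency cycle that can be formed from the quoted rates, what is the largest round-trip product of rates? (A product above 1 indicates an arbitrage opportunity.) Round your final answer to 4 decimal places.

ILS→CHF→CNY→ILS: 0.2221 × 7.817 × 0.6597 = 1.14534
ILS→CNY→SGD→ILS: 1.577 × 0.1897 × 3.292 = 0.98482
Maximum is ILS→CHF→CNY→ILS at 1.1453; arbitrage exists.

1.1453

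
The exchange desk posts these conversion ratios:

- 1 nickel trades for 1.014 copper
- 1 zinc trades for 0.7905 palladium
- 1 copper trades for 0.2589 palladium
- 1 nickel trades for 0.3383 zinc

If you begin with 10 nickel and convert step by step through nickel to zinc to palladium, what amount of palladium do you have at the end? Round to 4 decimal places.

2.6743

10 nickel × 0.3383 = 3.383 zinc
3.383 zinc × 0.7905 = 2.6742615 palladium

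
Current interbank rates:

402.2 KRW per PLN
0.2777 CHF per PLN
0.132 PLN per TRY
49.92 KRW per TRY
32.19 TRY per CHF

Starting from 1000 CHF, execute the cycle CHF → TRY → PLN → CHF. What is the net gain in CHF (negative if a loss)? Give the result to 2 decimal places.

1000 CHF × 32.19 = 32190 TRY
32190 TRY × 0.132 = 4249.08 PLN
4249.08 PLN × 0.2777 = 1179.969516 CHF
Net change: 1179.969516 − 1000 = 179.969516 CHF

179.97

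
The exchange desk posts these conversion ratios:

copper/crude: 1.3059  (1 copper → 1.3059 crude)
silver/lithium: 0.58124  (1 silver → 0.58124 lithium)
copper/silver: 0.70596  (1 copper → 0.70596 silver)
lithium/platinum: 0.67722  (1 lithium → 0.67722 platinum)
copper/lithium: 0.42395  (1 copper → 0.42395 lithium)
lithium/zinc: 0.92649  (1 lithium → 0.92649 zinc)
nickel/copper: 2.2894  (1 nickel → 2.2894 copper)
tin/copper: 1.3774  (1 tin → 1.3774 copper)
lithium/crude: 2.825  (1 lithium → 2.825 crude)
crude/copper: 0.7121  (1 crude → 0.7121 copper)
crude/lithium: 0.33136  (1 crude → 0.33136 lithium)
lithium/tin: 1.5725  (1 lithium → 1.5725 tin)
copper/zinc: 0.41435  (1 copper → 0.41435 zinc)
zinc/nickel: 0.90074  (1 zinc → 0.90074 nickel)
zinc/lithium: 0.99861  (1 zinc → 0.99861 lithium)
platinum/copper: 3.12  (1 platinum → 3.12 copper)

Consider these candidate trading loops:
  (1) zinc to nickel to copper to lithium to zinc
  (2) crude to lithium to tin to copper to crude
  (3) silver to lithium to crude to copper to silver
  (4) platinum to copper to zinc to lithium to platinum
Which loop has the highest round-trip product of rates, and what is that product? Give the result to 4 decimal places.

(1) 0.90074 × 2.2894 × 0.42395 × 0.92649 = 0.80998
(2) 0.33136 × 1.5725 × 1.3774 × 1.3059 = 0.93726
(3) 0.58124 × 2.825 × 0.7121 × 0.70596 = 0.82546
(4) 3.12 × 0.41435 × 0.99861 × 0.67722 = 0.87427
Highest is cycle (2) at 0.9373 (≤1, no arbitrage).

0.9373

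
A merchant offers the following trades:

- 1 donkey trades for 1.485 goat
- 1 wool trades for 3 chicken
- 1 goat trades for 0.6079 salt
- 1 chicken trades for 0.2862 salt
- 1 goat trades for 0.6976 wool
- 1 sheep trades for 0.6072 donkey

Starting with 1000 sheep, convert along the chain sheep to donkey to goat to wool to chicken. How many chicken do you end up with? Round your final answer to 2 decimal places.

1000 sheep × 0.6072 = 607.2 donkey
607.2 donkey × 1.485 = 901.692 goat
901.692 goat × 0.6976 = 629.0203392 wool
629.0203392 wool × 3 = 1887.0610176 chicken

1887.06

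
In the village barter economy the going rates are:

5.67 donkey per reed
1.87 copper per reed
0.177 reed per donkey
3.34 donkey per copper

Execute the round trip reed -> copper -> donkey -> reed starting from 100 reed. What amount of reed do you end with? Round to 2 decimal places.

110.55

100 reed × 1.87 = 187 copper
187 copper × 3.34 = 624.58 donkey
624.58 donkey × 0.177 = 110.55066 reed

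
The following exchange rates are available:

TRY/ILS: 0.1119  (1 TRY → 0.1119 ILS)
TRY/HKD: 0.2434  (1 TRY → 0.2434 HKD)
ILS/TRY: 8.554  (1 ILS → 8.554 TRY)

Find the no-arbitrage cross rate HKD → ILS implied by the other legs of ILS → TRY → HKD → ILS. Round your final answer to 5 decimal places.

0.48030

Known legs of the cycle: 8.554 × 0.2434 = 2.0820436
For no arbitrage the full-cycle product must be 1, so the missing rate is 1 / 2.0820436 ≈ 0.4802973.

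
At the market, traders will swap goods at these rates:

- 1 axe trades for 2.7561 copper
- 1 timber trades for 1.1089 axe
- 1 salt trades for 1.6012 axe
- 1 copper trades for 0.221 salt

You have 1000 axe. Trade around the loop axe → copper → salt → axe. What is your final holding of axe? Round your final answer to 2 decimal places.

1000 axe × 2.7561 = 2756.1 copper
2756.1 copper × 0.221 = 609.0981 salt
609.0981 salt × 1.6012 = 975.28787772 axe

975.29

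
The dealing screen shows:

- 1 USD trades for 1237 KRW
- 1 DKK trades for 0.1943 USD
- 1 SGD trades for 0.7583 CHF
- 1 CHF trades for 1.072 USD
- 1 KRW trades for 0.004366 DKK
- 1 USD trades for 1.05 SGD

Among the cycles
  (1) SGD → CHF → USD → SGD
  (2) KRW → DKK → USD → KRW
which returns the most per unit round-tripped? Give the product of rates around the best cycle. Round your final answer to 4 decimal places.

(1) 0.7583 × 1.072 × 1.05 = 0.85354
(2) 0.004366 × 0.1943 × 1237 = 1.04936
Highest is cycle (2) at 1.0494 (>1, arbitrage).

1.0494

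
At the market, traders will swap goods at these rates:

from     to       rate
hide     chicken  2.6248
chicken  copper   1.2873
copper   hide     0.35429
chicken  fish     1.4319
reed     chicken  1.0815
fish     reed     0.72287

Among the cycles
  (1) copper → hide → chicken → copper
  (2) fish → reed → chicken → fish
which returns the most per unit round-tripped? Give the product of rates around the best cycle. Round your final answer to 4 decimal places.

1.1971

(1) 0.35429 × 2.6248 × 1.2873 = 1.19711
(2) 0.72287 × 1.0815 × 1.4319 = 1.11944
Highest is cycle (1) at 1.1971 (>1, arbitrage).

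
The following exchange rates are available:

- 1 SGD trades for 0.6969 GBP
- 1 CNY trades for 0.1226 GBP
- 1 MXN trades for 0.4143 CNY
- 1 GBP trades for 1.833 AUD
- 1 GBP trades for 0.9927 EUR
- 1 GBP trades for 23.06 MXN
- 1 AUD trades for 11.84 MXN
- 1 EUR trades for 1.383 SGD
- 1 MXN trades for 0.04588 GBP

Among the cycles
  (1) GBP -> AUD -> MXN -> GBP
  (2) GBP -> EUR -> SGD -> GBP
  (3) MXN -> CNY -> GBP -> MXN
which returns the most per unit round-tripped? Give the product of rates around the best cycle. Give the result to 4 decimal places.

(1) 1.833 × 11.84 × 0.04588 = 0.99572
(2) 0.9927 × 1.383 × 0.6969 = 0.95678
(3) 0.4143 × 0.1226 × 23.06 = 1.17129
Highest is cycle (3) at 1.1713 (>1, arbitrage).

1.1713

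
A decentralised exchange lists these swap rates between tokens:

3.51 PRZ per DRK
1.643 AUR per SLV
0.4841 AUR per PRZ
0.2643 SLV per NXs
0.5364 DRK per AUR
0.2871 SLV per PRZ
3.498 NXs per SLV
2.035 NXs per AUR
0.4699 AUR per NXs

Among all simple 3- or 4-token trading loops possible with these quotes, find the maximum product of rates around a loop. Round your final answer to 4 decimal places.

PRZ→AUR→DRK→PRZ: 0.4841 × 0.5364 × 3.51 = 0.91145
PRZ→SLV→AUR→DRK→PRZ: 0.2871 × 1.643 × 0.5364 × 3.51 = 0.88811
SLV→AUR→NXs→SLV: 1.643 × 2.035 × 0.2643 = 0.88369
Maximum is PRZ→AUR→DRK→PRZ at 0.9114; no arbitrage — every cycle loses value.

0.9114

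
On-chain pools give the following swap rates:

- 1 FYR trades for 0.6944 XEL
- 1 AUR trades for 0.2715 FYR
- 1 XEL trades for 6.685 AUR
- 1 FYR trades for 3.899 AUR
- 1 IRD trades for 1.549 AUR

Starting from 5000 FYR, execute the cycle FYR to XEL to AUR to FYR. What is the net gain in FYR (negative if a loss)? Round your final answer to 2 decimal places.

1301.60

5000 FYR × 0.6944 = 3472 XEL
3472 XEL × 6.685 = 23210.32 AUR
23210.32 AUR × 0.2715 = 6301.60188 FYR
Net change: 6301.60188 − 5000 = 1301.60188 FYR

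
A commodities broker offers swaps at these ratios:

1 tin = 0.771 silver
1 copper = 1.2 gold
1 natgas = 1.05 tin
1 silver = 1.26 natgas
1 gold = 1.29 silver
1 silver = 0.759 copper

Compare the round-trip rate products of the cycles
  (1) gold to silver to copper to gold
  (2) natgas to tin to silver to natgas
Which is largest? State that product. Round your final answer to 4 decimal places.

1.1749

(1) 1.29 × 0.759 × 1.2 = 1.17493
(2) 1.05 × 0.771 × 1.26 = 1.02003
Highest is cycle (1) at 1.1749 (>1, arbitrage).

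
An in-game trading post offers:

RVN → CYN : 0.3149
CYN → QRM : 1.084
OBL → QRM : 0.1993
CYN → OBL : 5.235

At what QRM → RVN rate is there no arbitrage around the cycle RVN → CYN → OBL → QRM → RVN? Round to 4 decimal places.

3.0437

Known legs of the cycle: 0.3149 × 5.235 × 0.1993 = 0.32854634895
For no arbitrage the full-cycle product must be 1, so the missing rate is 1 / 0.32854634895 ≈ 3.043711.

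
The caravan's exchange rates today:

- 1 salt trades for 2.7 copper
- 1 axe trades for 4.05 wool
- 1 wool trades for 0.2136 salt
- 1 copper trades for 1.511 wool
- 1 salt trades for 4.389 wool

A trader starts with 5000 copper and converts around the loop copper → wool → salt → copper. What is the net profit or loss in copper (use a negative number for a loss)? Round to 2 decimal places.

-642.88

5000 copper × 1.511 = 7555 wool
7555 wool × 0.2136 = 1613.748 salt
1613.748 salt × 2.7 = 4357.1196 copper
Net change: 4357.1196 − 5000 = -642.8804 copper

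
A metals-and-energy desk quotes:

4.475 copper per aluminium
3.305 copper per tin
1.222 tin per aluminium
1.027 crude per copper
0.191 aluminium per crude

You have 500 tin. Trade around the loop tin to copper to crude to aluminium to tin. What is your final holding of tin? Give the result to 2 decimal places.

500 tin × 3.305 = 1652.5 copper
1652.5 copper × 1.027 = 1697.1175 crude
1697.1175 crude × 0.191 = 324.1494425 aluminium
324.1494425 aluminium × 1.222 = 396.110618735 tin

396.11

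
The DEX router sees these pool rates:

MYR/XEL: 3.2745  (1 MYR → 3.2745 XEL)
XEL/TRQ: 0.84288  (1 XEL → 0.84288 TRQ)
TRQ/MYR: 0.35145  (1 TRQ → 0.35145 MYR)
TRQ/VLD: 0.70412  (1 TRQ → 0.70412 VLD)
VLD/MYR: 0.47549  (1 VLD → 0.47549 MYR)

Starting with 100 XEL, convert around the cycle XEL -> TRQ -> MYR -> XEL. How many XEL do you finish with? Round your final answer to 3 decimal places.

100 XEL × 0.84288 = 84.288 TRQ
84.288 TRQ × 0.35145 = 29.6230176 MYR
29.6230176 MYR × 3.2745 = 97.0005711312 XEL

97.001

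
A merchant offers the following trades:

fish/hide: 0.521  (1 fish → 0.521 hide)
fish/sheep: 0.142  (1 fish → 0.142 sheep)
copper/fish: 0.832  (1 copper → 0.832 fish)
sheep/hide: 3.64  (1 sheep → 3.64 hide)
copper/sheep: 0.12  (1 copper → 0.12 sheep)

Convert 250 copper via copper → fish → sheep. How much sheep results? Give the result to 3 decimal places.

29.536

250 copper × 0.832 = 208 fish
208 fish × 0.142 = 29.536 sheep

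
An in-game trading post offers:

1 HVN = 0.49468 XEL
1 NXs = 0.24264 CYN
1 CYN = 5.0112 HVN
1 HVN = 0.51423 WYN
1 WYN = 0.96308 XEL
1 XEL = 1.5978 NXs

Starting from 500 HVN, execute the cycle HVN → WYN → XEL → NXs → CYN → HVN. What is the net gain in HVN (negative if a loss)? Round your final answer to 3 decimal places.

500 HVN × 0.51423 = 257.115 WYN
257.115 WYN × 0.96308 = 247.6223142 XEL
247.6223142 XEL × 1.5978 = 395.65093362876 NXs
395.65093362876 NXs × 0.24264 = 96.0007425356823264 CYN
96.0007425356823264 CYN × 5.0112 = 481.07892099481127405568 HVN
Net change: 481.07892099481127405568 − 500 = -18.92107900518872594432 HVN

-18.921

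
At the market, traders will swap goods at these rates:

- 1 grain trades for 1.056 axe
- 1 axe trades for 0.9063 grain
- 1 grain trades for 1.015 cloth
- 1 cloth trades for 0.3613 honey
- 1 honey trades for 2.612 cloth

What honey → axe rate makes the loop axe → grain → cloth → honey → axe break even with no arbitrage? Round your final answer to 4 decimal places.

3.0088

Known legs of the cycle: 0.9063 × 1.015 × 0.3613 = 0.33235788285
For no arbitrage the full-cycle product must be 1, so the missing rate is 1 / 0.33235788285 ≈ 3.008805.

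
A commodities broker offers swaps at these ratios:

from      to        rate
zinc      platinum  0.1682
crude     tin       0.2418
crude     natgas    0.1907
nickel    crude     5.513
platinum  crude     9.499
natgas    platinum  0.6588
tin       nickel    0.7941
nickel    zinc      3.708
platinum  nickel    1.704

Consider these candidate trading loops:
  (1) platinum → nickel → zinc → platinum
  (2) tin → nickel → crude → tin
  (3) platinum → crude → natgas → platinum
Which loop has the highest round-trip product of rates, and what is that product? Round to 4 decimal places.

(1) 1.704 × 3.708 × 0.1682 = 1.06276
(2) 0.7941 × 5.513 × 0.2418 = 1.05857
(3) 9.499 × 0.1907 × 0.6588 = 1.19339
Highest is cycle (3) at 1.1934 (>1, arbitrage).

1.1934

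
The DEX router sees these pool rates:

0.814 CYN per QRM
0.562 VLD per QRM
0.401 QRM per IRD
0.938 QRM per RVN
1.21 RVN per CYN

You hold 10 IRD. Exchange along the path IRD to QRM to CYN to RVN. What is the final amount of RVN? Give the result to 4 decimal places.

3.9496

10 IRD × 0.401 = 4.01 QRM
4.01 QRM × 0.814 = 3.26414 CYN
3.26414 CYN × 1.21 = 3.9496094 RVN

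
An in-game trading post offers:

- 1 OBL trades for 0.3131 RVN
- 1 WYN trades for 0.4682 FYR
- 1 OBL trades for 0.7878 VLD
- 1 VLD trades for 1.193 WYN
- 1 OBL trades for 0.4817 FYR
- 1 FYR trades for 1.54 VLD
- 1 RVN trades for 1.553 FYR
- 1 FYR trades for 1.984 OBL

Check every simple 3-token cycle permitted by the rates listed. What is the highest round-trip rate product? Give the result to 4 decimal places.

0.9647

OBL→RVN→FYR→OBL: 0.3131 × 1.553 × 1.984 = 0.96471
WYN→FYR→VLD→WYN: 0.4682 × 1.54 × 1.193 = 0.86019
Maximum is OBL→RVN→FYR→OBL at 0.9647; no arbitrage — every cycle loses value.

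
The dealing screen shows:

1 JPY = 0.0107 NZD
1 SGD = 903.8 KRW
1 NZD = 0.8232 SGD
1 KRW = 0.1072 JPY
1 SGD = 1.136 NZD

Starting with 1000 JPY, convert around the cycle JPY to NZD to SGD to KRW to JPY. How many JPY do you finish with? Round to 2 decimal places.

853.41

1000 JPY × 0.0107 = 10.7 NZD
10.7 NZD × 0.8232 = 8.80824 SGD
8.80824 SGD × 903.8 = 7960.887312 KRW
7960.887312 KRW × 0.1072 = 853.4071198464 JPY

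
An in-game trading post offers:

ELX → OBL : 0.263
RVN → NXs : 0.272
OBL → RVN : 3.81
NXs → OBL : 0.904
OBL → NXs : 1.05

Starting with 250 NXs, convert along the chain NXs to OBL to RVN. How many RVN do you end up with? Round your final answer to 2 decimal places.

861.06

250 NXs × 0.904 = 226 OBL
226 OBL × 3.81 = 861.06 RVN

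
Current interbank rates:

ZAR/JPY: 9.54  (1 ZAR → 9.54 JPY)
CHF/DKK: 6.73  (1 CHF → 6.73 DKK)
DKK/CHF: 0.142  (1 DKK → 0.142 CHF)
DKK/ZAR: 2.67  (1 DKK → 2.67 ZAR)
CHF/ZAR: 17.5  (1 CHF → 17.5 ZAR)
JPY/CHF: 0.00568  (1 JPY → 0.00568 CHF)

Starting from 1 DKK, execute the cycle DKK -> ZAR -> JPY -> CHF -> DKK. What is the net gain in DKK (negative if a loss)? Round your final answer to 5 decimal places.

1 DKK × 2.67 = 2.67 ZAR
2.67 ZAR × 9.54 = 25.4718 JPY
25.4718 JPY × 0.00568 = 0.144679824 CHF
0.144679824 CHF × 6.73 = 0.97369521552 DKK
Net change: 0.97369521552 − 1 = -0.02630478448 DKK

-0.02630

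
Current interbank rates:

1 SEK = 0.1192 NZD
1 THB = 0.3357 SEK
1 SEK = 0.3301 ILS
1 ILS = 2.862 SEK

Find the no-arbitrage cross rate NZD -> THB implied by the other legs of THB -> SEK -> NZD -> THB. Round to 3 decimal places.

Known legs of the cycle: 0.3357 × 0.1192 = 0.04001544
For no arbitrage the full-cycle product must be 1, so the missing rate is 1 / 0.04001544 ≈ 24.99035.

24.990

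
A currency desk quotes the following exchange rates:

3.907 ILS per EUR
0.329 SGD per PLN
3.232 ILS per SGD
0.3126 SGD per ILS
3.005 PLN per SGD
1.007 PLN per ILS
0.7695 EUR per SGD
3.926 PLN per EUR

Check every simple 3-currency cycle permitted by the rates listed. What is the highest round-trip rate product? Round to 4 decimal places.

1.0708

ILS→PLN→SGD→ILS: 1.007 × 0.329 × 3.232 = 1.07077
EUR→PLN→SGD→EUR: 3.926 × 0.329 × 0.7695 = 0.99393
EUR→ILS→SGD→EUR: 3.907 × 0.3126 × 0.7695 = 0.93981
Maximum is ILS→PLN→SGD→ILS at 1.0708; arbitrage exists.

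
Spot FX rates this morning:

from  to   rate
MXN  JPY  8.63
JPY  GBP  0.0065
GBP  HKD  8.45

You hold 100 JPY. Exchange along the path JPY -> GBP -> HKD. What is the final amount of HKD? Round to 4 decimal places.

5.4925

100 JPY × 0.0065 = 0.65 GBP
0.65 GBP × 8.45 = 5.4925 HKD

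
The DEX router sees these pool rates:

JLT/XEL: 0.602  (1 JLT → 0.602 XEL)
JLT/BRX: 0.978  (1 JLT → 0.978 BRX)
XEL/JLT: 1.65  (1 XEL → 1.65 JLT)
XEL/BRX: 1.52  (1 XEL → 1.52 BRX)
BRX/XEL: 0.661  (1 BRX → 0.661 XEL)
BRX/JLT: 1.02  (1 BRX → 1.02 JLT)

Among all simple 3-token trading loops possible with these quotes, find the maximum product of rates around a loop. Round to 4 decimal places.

1.0667

JLT→BRX→XEL→JLT: 0.978 × 0.661 × 1.65 = 1.06666
JLT→XEL→BRX→JLT: 0.602 × 1.52 × 1.02 = 0.93334
Maximum is JLT→BRX→XEL→JLT at 1.0667; arbitrage exists.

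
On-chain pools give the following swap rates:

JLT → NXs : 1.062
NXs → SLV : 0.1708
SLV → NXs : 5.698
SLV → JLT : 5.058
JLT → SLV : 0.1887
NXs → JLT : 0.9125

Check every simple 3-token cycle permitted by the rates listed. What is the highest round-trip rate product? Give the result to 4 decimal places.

0.9811

SLV→NXs→JLT→SLV: 5.698 × 0.9125 × 0.1887 = 0.98113
SLV→JLT→NXs→SLV: 5.058 × 1.062 × 0.1708 = 0.91747
Maximum is SLV→NXs→JLT→SLV at 0.9811; no arbitrage — every cycle loses value.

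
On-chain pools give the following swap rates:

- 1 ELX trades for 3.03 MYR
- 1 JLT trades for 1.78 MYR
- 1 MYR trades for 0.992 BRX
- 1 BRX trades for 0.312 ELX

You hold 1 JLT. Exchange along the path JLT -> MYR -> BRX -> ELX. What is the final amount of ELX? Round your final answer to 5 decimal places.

0.55092

1 JLT × 1.78 = 1.78 MYR
1.78 MYR × 0.992 = 1.76576 BRX
1.76576 BRX × 0.312 = 0.55091712 ELX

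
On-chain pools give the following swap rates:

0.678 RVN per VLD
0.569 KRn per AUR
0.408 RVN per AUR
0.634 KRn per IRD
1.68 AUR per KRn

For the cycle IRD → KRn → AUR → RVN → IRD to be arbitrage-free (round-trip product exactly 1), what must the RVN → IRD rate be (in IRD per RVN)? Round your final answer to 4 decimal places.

2.3011

Known legs of the cycle: 0.634 × 1.68 × 0.408 = 0.43456896
For no arbitrage the full-cycle product must be 1, so the missing rate is 1 / 0.43456896 ≈ 2.301131.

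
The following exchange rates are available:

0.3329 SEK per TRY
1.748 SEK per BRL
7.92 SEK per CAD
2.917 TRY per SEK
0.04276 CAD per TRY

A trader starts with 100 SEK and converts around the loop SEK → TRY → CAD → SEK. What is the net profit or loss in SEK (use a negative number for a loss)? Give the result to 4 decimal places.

100 SEK × 2.917 = 291.7 TRY
291.7 TRY × 0.04276 = 12.473092 CAD
12.473092 CAD × 7.92 = 98.78688864 SEK
Net change: 98.78688864 − 100 = -1.21311136 SEK

-1.2131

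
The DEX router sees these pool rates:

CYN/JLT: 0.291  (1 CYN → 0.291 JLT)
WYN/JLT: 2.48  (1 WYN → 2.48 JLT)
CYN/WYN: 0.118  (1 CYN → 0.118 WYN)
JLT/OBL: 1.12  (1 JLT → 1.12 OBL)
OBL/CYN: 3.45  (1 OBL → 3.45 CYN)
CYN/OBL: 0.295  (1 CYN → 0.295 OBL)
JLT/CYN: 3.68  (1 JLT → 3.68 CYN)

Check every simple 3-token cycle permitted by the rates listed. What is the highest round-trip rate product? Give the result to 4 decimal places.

CYN→JLT→OBL→CYN: 0.291 × 1.12 × 3.45 = 1.12442
CYN→WYN→JLT→CYN: 0.118 × 2.48 × 3.68 = 1.07692
Maximum is CYN→JLT→OBL→CYN at 1.1244; arbitrage exists.

1.1244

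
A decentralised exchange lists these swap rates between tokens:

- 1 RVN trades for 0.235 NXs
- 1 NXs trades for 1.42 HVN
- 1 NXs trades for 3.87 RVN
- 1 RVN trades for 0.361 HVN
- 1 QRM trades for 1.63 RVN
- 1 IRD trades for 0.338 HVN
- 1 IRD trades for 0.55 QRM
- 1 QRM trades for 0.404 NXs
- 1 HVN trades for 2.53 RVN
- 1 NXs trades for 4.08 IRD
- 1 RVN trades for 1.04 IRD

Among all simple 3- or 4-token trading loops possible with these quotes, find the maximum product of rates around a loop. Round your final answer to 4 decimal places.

IRD→QRM→RVN→IRD: 0.55 × 1.63 × 1.04 = 0.93236
IRD→QRM→NXs→IRD: 0.55 × 0.404 × 4.08 = 0.90658
IRD→QRM→NXs→RVN→IRD: 0.55 × 0.404 × 3.87 × 1.04 = 0.89431
IRD→HVN→RVN→IRD: 0.338 × 2.53 × 1.04 = 0.88935
IRD→QRM→RVN→NXs→IRD: 0.55 × 1.63 × 0.235 × 4.08 = 0.85956
RVN→NXs→HVN→RVN: 0.235 × 1.42 × 2.53 = 0.84426
IRD→HVN→RVN→NXs→IRD: 0.338 × 2.53 × 0.235 × 4.08 = 0.81991
Maximum is IRD→QRM→RVN→IRD at 0.9324; no arbitrage — every cycle loses value.

0.9324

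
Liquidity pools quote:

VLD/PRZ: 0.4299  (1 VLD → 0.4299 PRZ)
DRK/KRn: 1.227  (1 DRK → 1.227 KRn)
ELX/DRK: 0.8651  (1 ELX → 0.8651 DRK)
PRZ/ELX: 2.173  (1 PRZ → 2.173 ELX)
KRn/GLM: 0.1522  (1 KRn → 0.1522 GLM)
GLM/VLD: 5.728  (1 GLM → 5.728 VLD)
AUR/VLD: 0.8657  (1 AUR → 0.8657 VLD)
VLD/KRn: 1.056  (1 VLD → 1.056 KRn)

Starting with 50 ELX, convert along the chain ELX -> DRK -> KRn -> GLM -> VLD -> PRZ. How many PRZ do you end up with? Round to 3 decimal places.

50 ELX × 0.8651 = 43.255 DRK
43.255 DRK × 1.227 = 53.073885 KRn
53.073885 KRn × 0.1522 = 8.077845297 GLM
8.077845297 GLM × 5.728 = 46.269897861216 VLD
46.269897861216 VLD × 0.4299 = 19.8914290905367584 PRZ

19.891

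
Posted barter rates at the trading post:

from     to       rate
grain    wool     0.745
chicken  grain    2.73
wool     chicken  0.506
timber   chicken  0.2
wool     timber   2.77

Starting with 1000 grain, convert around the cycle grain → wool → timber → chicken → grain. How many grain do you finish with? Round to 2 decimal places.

1126.75

1000 grain × 0.745 = 745 wool
745 wool × 2.77 = 2063.65 timber
2063.65 timber × 0.2 = 412.73 chicken
412.73 chicken × 2.73 = 1126.7529 grain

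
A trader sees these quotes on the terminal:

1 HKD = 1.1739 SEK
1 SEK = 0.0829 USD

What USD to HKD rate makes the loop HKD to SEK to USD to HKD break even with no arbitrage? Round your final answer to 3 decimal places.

10.276

Known legs of the cycle: 1.1739 × 0.0829 = 0.09731631
For no arbitrage the full-cycle product must be 1, so the missing rate is 1 / 0.09731631 ≈ 10.27577.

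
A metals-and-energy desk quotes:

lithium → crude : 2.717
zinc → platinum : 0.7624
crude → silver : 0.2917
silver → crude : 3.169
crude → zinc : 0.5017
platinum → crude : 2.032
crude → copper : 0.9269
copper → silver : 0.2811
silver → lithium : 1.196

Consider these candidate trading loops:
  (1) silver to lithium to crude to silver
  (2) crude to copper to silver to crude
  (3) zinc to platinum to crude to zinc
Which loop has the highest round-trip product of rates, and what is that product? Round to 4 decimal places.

0.9479

(1) 1.196 × 2.717 × 0.2917 = 0.94789
(2) 0.9269 × 0.2811 × 3.169 = 0.82569
(3) 0.7624 × 2.032 × 0.5017 = 0.77723
Highest is cycle (1) at 0.9479 (≤1, no arbitrage).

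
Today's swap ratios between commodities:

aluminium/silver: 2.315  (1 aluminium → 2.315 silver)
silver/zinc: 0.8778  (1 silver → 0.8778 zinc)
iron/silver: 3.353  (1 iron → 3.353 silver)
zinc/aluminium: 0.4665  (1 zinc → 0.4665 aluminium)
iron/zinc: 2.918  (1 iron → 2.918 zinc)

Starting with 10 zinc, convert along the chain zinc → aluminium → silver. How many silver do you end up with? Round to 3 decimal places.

10.799

10 zinc × 0.4665 = 4.665 aluminium
4.665 aluminium × 2.315 = 10.799475 silver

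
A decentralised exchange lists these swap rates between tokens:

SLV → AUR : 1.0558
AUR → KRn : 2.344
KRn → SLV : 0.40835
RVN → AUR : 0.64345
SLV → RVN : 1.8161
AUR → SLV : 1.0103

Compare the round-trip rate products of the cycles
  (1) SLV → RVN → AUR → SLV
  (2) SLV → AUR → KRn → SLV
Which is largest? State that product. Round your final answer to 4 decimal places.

1.1806

(1) 1.8161 × 0.64345 × 1.0103 = 1.18061
(2) 1.0558 × 2.344 × 0.40835 = 1.01058
Highest is cycle (1) at 1.1806 (>1, arbitrage).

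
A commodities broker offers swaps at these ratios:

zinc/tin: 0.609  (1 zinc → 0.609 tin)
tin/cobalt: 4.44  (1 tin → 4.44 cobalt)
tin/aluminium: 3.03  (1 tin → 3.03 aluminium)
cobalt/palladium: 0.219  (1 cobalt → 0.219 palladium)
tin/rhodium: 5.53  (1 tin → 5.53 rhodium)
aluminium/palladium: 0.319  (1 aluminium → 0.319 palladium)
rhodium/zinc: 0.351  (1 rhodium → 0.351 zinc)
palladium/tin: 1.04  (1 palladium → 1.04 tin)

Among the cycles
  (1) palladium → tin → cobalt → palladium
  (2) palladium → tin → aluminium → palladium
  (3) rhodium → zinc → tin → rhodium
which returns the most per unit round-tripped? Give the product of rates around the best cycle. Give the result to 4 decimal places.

(1) 1.04 × 4.44 × 0.219 = 1.01125
(2) 1.04 × 3.03 × 0.319 = 1.00523
(3) 0.351 × 0.609 × 5.53 = 1.18209
Highest is cycle (3) at 1.1821 (>1, arbitrage).

1.1821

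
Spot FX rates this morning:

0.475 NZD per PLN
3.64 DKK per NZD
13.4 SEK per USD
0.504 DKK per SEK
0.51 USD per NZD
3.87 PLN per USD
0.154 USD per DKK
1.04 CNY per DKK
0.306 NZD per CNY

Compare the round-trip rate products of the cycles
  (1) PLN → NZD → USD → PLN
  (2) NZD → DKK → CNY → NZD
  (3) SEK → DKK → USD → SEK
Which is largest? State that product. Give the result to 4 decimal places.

1.1584

(1) 0.475 × 0.51 × 3.87 = 0.93751
(2) 3.64 × 1.04 × 0.306 = 1.15839
(3) 0.504 × 0.154 × 13.4 = 1.04005
Highest is cycle (2) at 1.1584 (>1, arbitrage).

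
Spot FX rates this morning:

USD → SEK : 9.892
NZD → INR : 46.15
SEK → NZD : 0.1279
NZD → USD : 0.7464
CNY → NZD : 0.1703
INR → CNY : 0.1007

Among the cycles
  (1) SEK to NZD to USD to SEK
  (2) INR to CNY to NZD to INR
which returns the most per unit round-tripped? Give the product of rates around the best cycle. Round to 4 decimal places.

(1) 0.1279 × 0.7464 × 9.892 = 0.94434
(2) 0.1007 × 0.1703 × 46.15 = 0.79144
Highest is cycle (1) at 0.9443 (≤1, no arbitrage).

0.9443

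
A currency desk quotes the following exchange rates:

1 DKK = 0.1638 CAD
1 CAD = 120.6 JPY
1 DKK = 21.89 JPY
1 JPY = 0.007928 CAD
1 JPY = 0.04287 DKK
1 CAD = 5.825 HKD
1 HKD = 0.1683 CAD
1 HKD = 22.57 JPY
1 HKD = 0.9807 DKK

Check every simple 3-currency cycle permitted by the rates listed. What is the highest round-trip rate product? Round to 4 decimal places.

1.0423

JPY→CAD→HKD→JPY: 0.007928 × 5.825 × 22.57 = 1.04230
DKK→CAD→HKD→DKK: 0.1638 × 5.825 × 0.9807 = 0.93572
JPY→DKK→CAD→JPY: 0.04287 × 0.1638 × 120.6 = 0.84687
Maximum is JPY→CAD→HKD→JPY at 1.0423; arbitrage exists.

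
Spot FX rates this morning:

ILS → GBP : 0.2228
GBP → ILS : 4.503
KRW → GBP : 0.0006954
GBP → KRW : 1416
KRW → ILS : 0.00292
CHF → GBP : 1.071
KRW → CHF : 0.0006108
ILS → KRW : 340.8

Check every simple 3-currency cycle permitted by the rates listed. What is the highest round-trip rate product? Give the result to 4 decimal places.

1.0672

ILS→KRW→GBP→ILS: 340.8 × 0.0006954 × 4.503 = 1.06718
GBP→KRW→CHF→GBP: 1416 × 0.0006108 × 1.071 = 0.92630
ILS→GBP→KRW→ILS: 0.2228 × 1416 × 0.00292 = 0.92122
Maximum is ILS→KRW→GBP→ILS at 1.0672; arbitrage exists.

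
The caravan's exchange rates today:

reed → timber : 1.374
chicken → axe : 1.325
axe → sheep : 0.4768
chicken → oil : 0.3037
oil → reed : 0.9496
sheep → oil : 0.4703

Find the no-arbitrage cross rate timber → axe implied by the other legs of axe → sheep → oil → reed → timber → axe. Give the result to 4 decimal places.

3.4179

Known legs of the cycle: 0.4768 × 0.4703 × 0.9496 × 1.374 = 0.292575977135616
For no arbitrage the full-cycle product must be 1, so the missing rate is 1 / 0.292575977135616 ≈ 3.417916.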